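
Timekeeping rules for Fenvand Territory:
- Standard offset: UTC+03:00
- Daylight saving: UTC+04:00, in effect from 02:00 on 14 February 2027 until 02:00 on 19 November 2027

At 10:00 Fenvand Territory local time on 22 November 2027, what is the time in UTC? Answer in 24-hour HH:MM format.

07:00

22 November 2027 does not fall between 14 February and 19 November, so daylight saving is not in effect and Fenvand Territory is at UTC+03:00.
10:00 local − 3h = 07:00 UTC.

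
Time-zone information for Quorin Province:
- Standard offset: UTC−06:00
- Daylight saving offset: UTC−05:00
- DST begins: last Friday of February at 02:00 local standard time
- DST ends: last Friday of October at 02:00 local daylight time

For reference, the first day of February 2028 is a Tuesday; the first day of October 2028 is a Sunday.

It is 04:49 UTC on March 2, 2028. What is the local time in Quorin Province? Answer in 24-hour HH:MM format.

23:49

1 February 2028 is a Tuesday, so Fridays fall on 4, 11, 18, 25; the last is February 25.
1 October 2028 is a Sunday, so Fridays fall on 6, 13, 20, 27; the last is October 27.
At the standard offset (UTC−06:00), 04:49 UTC − 6h = 22:49 Quorin Province standard time (rolling into the previous day, 1 March 2028).
Daylight saving runs 25 February – 27 October; the standard-time date in Quorin Province, March 1, 2028, is inside that window, so Quorin Province is at UTC−05:00.
04:49 UTC − 5h = 23:49 local (rolling into the previous day, 1 March 2028).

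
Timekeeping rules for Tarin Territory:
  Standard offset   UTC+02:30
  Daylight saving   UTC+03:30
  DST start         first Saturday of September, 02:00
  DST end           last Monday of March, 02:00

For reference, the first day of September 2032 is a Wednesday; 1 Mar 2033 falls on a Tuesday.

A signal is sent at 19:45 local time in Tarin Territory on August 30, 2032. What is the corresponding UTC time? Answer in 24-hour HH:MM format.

17:15

1 September 2032 is a Wednesday, so the first Saturday is September 4.
1 March 2033 is a Tuesday, so Mondays fall on 7, 14, 21, 28; the last is March 28.
Daylight saving runs 4 September 2032 – 28 March 2033; August 30, 2032 is outside that window, so Tarin Territory is on standard time at UTC+02:30.
19:45 local − 2h30m = 17:15 UTC.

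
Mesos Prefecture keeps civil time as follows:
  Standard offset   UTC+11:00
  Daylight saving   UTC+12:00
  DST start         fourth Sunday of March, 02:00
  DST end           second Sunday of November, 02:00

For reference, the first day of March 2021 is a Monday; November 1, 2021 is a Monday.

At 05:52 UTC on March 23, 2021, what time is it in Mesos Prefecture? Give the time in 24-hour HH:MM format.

1 March 2021 is a Monday, so the first Sunday is March 7 and the fourth is March 28.
1 November 2021 is a Monday, so the first Sunday is November 7 and the second is November 14.
At the standard offset (UTC+11:00), 05:52 UTC + 11h = 16:52 Mesos Prefecture standard time.
The standard-time date in Mesos Prefecture, March 23, 2021, is outside the daylight-saving period (28 March – 14 November), so Mesos Prefecture is on standard time, UTC+11:00.
05:52 UTC + 11h = 16:52 local.

16:52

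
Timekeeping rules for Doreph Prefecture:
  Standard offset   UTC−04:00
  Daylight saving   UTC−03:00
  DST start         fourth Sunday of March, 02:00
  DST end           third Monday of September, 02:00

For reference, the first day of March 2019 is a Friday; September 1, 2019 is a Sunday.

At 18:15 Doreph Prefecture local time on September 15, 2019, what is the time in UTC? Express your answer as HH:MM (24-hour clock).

1 March 2019 is a Friday, so the first Sunday is March 3 and the fourth is March 24.
1 September 2019 is a Sunday, so the first Monday is September 2 and the third is September 16.
September 15, 2019 lies within the daylight-saving period (24 March – 16 September), so Doreph Prefecture is on daylight time, UTC−03:00.
18:15 local + 3h = 21:15 UTC.

21:15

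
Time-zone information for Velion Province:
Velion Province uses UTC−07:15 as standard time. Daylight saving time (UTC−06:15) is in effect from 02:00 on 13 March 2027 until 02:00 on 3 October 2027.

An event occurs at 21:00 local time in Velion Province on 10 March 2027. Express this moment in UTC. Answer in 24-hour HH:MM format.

10 March 2027 does not fall between 13 March and 3 October, so daylight saving is not in effect and Velion Province is at UTC−07:15.
21:00 local + 7h15m = 04:15 UTC (rolling into the next day, 11 March 2027).

04:15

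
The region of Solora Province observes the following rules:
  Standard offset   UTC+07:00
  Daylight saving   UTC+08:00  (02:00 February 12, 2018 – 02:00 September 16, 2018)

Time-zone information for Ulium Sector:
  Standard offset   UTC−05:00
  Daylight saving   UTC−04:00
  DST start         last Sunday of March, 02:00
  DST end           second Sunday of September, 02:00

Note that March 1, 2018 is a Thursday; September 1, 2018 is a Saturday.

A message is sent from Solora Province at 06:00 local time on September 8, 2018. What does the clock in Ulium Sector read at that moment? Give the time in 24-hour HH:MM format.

18:00

Daylight saving runs 12 February – 16 September; September 8, 2018 is inside that window, so Solora Province is at UTC+08:00.
06:00 Solora Province − 8h = 22:00 UTC (rolling into the previous day, 7 September 2018).
1 March 2018 is a Thursday, so Sundays fall on 4, 11, 18, 25; the last is March 25.
1 September 2018 is a Saturday, so the first Sunday is September 2 and the second is September 9.
At the standard offset (UTC−05:00), 22:00 UTC − 5h = 17:00 Ulium Sector standard time.
The standard-time date in Ulium Sector, September 7, 2018, falls between 25 March and 9 September, so daylight saving is in effect and Ulium Sector is at UTC−04:00.
22:00 UTC − 4h = 18:00 Ulium Sector.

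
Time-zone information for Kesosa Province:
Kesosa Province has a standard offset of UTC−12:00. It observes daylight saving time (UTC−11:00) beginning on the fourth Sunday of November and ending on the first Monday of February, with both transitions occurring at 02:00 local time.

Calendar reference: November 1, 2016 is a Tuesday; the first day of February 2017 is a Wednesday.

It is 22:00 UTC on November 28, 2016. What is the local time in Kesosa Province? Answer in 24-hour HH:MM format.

11:00

1 November 2016 is a Tuesday, so the first Sunday is November 6 and the fourth is November 27.
1 February 2017 is a Wednesday, so the first Monday is February 6.
At the standard offset (UTC−12:00), 22:00 UTC − 12h = 10:00 Kesosa Province standard time.
The standard-time date in Kesosa Province, November 28, 2016, falls between 27 November 2016 and 6 February 2017, so daylight saving is in effect and Kesosa Province is at UTC−11:00.
22:00 UTC − 11h = 11:00 local.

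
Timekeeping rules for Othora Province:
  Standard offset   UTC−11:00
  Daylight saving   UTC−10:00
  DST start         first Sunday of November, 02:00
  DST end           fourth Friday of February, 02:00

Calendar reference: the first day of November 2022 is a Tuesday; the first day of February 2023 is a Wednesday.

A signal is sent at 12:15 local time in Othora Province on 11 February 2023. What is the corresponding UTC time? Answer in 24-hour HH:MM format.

22:15

1 November 2022 is a Tuesday, so the first Sunday is November 6.
1 February 2023 is a Wednesday, so the first Friday is February 3 and the fourth is February 24.
11 February 2023 falls between 6 November 2022 and 24 February 2023, so daylight saving is in effect and Othora Province is at UTC−10:00.
12:15 local + 10h = 22:15 UTC.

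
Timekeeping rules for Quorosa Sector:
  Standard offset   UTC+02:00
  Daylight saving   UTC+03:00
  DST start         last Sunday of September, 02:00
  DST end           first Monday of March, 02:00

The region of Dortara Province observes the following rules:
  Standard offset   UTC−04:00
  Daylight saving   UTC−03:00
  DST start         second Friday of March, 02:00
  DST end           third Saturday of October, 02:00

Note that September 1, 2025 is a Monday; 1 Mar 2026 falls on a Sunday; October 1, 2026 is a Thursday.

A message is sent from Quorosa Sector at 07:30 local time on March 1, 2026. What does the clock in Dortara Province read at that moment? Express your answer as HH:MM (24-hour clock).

1 September 2025 is a Monday, so Sundays fall on 7, 14, 21, 28; the last is September 28.
1 March 2026 is a Sunday, so the first Monday is March 2.
March 1, 2026 falls between 28 September 2025 and 2 March 2026, so daylight saving is in effect and Quorosa Sector is at UTC+03:00.
07:30 Quorosa Sector − 3h = 04:30 UTC.
1 March 2026 is a Sunday, so the first Friday is March 6 and the second is March 13.
1 October 2026 is a Thursday, so the first Saturday is October 3 and the third is October 17.
At the standard offset (UTC−04:00), 04:30 UTC − 4h = 00:30 Dortara Province standard time.
The standard-time date in Dortara Province, March 1, 2026, does not fall between 13 March and 17 October, so daylight saving is not in effect and Dortara Province is at UTC−04:00.
04:30 UTC − 4h = 00:30 Dortara Province.

00:30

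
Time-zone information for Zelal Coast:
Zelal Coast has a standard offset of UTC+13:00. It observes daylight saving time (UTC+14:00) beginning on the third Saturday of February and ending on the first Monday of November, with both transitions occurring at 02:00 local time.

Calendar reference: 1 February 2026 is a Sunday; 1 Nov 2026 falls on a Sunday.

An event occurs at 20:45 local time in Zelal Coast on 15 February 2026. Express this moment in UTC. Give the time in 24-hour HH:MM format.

1 February 2026 is a Sunday, so the first Saturday is February 7 and the third is February 21.
1 November 2026 is a Sunday, so the first Monday is November 2.
15 February 2026 does not fall between 21 February and 2 November, so daylight saving is not in effect and Zelal Coast is at UTC+13:00.
20:45 local − 13h = 07:45 UTC.

07:45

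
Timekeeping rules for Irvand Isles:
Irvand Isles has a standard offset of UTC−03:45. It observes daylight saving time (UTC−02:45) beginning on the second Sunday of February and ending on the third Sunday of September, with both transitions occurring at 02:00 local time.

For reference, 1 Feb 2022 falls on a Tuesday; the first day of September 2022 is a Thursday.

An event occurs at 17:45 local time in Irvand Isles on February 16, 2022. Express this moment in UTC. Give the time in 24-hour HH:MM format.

20:30

1 February 2022 is a Tuesday, so the first Sunday is February 6 and the second is February 13.
1 September 2022 is a Thursday, so the first Sunday is September 4 and the third is September 18.
February 16, 2022 lies within the daylight-saving period (13 February – 18 September), so Irvand Isles is on daylight time, UTC−02:45.
17:45 local + 2h45m = 20:30 UTC.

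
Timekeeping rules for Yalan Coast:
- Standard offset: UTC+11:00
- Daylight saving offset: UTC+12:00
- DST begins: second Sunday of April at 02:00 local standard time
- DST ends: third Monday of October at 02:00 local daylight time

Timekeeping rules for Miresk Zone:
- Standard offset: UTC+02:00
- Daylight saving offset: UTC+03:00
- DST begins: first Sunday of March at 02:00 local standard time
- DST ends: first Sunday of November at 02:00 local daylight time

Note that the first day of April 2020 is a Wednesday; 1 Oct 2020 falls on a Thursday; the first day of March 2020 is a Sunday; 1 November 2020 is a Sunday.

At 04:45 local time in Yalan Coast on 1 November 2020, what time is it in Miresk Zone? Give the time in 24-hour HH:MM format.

1 April 2020 is a Wednesday, so the first Sunday is April 5 and the second is April 12.
1 October 2020 is a Thursday, so the first Monday is October 5 and the third is October 19.
1 November 2020 is outside the daylight-saving period (12 April – 19 October), so Yalan Coast is on standard time, UTC+11:00.
04:45 Yalan Coast − 11h = 17:45 UTC (rolling into the previous day, 31 October 2020).
1 March 2020 is a Sunday, so the first Sunday is March 1.
1 November 2020 is a Sunday, so the first Sunday is November 1.
At the standard offset (UTC+02:00), 17:45 UTC + 2h = 19:45 Miresk Zone standard time.
Daylight saving runs 1 March – 1 November; the standard-time date in Miresk Zone, 31 October 2020, is inside that window, so Miresk Zone is at UTC+03:00.
17:45 UTC + 3h = 20:45 Miresk Zone.

20:45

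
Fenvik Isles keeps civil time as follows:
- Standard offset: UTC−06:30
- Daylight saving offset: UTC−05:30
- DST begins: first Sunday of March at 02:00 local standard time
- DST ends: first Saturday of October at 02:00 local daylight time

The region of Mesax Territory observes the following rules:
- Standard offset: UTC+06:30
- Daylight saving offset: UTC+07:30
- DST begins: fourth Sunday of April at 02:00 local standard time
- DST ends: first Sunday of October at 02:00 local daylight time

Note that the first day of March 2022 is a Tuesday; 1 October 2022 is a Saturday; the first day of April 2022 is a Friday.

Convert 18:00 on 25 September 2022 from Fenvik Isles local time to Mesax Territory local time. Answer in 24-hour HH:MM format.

07:00

1 March 2022 is a Tuesday, so the first Sunday is March 6.
1 October 2022 is a Saturday, so the first Saturday is October 1.
25 September 2022 falls between 6 March and 1 October, so daylight saving is in effect and Fenvik Isles is at UTC−05:30.
18:00 Fenvik Isles + 5h30m = 23:30 UTC.
1 April 2022 is a Friday, so the first Sunday is April 3 and the fourth is April 24.
1 October 2022 is a Saturday, so the first Sunday is October 2.
At the standard offset (UTC+06:30), 23:30 UTC + 6h30m = 06:00 Mesax Territory standard time (rolling into the next day, 26 September 2022).
Daylight saving runs 24 April – 2 October; the standard-time date in Mesax Territory, 26 September 2022, is inside that window, so Mesax Territory is at UTC+07:30.
23:30 UTC + 7h30m = 07:00 Mesax Territory (rolling into the next day, 26 September 2022).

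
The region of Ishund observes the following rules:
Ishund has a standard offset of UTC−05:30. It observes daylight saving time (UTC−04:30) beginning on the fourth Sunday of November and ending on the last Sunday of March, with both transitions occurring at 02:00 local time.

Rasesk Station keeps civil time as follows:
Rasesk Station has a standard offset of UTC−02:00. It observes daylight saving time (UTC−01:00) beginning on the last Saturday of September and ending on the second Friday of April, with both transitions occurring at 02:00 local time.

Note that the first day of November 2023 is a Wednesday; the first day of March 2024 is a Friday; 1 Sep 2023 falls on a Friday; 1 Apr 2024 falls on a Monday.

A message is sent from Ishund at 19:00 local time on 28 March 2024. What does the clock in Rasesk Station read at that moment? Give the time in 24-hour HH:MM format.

22:30

1 November 2023 is a Wednesday, so the first Sunday is November 5 and the fourth is November 26.
1 March 2024 is a Friday, so Sundays fall on 3, 10, 17, 24, 31; the last is March 31.
28 March 2024 lies within the daylight-saving period (26 November 2023 – 31 March 2024), so Ishund is on daylight time, UTC−04:30.
19:00 Ishund + 4h30m = 23:30 UTC.
1 September 2023 is a Friday, so Saturdays fall on 2, 9, 16, 23, 30; the last is September 30.
1 April 2024 is a Monday, so the first Friday is April 5 and the second is April 12.
At the standard offset (UTC−02:00), 23:30 UTC − 2h = 21:30 Rasesk Station standard time.
Daylight saving runs 30 September 2023 – 12 April 2024; the standard-time date in Rasesk Station, 28 March 2024, is inside that window, so Rasesk Station is at UTC−01:00.
23:30 UTC − 1h = 22:30 Rasesk Station.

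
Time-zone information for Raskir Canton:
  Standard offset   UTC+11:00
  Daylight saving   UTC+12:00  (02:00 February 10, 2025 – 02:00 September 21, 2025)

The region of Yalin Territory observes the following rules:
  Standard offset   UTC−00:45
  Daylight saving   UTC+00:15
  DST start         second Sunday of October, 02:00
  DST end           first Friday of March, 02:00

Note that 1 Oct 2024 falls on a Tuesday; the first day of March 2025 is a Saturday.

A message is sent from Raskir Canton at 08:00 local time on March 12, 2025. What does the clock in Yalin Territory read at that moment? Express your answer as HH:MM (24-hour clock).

March 12, 2025 lies within the daylight-saving period (10 February – 21 September), so Raskir Canton is on daylight time, UTC+12:00.
08:00 Raskir Canton − 12h = 20:00 UTC (rolling into the previous day, 11 March 2025).
1 October 2024 is a Tuesday, so the first Sunday is October 6 and the second is October 13.
1 March 2025 is a Saturday, so the first Friday is March 7.
At the standard offset (UTC−00:45), 20:00 UTC − 0h45m = 19:15 Yalin Territory standard time.
The standard-time date in Yalin Territory, March 11, 2025, is outside the daylight-saving period (13 October 2024 – 7 March 2025), so Yalin Territory is on standard time, UTC−00:45.
20:00 UTC − 0h45m = 19:15 Yalin Territory.

19:15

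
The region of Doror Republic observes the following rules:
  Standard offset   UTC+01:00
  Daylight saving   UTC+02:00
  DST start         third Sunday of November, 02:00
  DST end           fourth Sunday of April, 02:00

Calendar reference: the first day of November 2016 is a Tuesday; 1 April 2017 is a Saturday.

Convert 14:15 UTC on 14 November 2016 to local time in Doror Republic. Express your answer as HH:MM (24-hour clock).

15:15

1 November 2016 is a Tuesday, so the first Sunday is November 6 and the third is November 20.
1 April 2017 is a Saturday, so the first Sunday is April 2 and the fourth is April 23.
At the standard offset (UTC+01:00), 14:15 UTC + 1h = 15:15 Doror Republic standard time.
The standard-time date in Doror Republic, 14 November 2016, is outside the daylight-saving period (20 November 2016 – 23 April 2017), so Doror Republic is on standard time, UTC+01:00.
14:15 UTC + 1h = 15:15 local.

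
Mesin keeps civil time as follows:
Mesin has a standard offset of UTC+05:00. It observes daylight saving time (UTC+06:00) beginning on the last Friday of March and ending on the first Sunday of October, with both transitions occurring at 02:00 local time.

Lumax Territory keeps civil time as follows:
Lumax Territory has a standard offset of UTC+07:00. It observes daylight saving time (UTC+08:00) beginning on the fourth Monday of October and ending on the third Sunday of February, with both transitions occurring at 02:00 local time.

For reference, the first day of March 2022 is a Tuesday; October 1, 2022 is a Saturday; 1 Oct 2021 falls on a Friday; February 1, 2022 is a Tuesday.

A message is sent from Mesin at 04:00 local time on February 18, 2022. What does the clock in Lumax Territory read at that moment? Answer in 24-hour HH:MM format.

1 March 2022 is a Tuesday, so Fridays fall on 4, 11, 18, 25; the last is March 25.
1 October 2022 is a Saturday, so the first Sunday is October 2.
February 18, 2022 is outside the daylight-saving period (25 March – 2 October), so Mesin is on standard time, UTC+05:00.
04:00 Mesin − 5h = 23:00 UTC (rolling into the previous day, 17 February 2022).
1 October 2021 is a Friday, so the first Monday is October 4 and the fourth is October 25.
1 February 2022 is a Tuesday, so the first Sunday is February 6 and the third is February 20.
At the standard offset (UTC+07:00), 23:00 UTC + 7h = 06:00 Lumax Territory standard time (rolling into the next day, 18 February 2022).
The standard-time date in Lumax Territory, February 18, 2022, lies within the daylight-saving period (25 October 2021 – 20 February 2022), so Lumax Territory is on daylight time, UTC+08:00.
23:00 UTC + 8h = 07:00 Lumax Territory (rolling into the next day, 18 February 2022).

07:00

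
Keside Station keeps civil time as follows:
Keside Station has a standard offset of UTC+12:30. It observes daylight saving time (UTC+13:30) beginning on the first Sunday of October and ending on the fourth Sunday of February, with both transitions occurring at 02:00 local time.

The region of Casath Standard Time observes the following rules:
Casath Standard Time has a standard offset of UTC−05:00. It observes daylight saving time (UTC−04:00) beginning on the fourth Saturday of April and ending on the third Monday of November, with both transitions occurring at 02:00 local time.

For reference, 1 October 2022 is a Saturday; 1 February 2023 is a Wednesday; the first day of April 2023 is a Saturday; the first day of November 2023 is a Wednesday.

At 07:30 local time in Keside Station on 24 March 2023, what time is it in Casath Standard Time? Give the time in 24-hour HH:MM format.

14:00

1 October 2022 is a Saturday, so the first Sunday is October 2.
1 February 2023 is a Wednesday, so the first Sunday is February 5 and the fourth is February 26.
24 March 2023 is outside the daylight-saving period (2 October 2022 – 26 February 2023), so Keside Station is on standard time, UTC+12:30.
07:30 Keside Station − 12h30m = 19:00 UTC (rolling into the previous day, 23 March 2023).
1 April 2023 is a Saturday, so the first Saturday is April 1 and the fourth is April 22.
1 November 2023 is a Wednesday, so the first Monday is November 6 and the third is November 20.
At the standard offset (UTC−05:00), 19:00 UTC − 5h = 14:00 Casath Standard Time standard time.
The standard-time date in Casath Standard Time, 23 March 2023, does not fall between 22 April and 20 November, so daylight saving is not in effect and Casath Standard Time is at UTC−05:00.
19:00 UTC − 5h = 14:00 Casath Standard Time.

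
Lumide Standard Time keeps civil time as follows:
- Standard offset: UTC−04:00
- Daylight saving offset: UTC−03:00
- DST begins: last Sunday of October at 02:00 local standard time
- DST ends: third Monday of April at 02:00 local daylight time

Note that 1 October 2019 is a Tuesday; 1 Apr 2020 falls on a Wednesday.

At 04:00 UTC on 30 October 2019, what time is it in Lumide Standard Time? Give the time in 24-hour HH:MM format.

1 October 2019 is a Tuesday, so Sundays fall on 6, 13, 20, 27; the last is October 27.
1 April 2020 is a Wednesday, so the first Monday is April 6 and the third is April 20.
At the standard offset (UTC−04:00), 04:00 UTC − 4h = 00:00 Lumide Standard Time standard time.
The standard-time date in Lumide Standard Time, 30 October 2019, falls between 27 October 2019 and 20 April 2020, so daylight saving is in effect and Lumide Standard Time is at UTC−03:00.
04:00 UTC − 3h = 01:00 local.

01:00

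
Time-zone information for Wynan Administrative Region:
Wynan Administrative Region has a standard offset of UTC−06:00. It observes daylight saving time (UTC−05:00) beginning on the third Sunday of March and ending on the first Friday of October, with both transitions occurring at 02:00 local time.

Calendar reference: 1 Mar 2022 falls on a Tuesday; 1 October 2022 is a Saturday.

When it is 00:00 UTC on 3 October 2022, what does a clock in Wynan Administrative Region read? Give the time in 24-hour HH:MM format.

1 March 2022 is a Tuesday, so the first Sunday is March 6 and the third is March 20.
1 October 2022 is a Saturday, so the first Friday is October 7.
At the standard offset (UTC−06:00), 00:00 UTC − 6h = 18:00 Wynan Administrative Region standard time (rolling into the previous day, 2 October 2022).
Daylight saving runs 20 March – 7 October; the standard-time date in Wynan Administrative Region, 2 October 2022, is inside that window, so Wynan Administrative Region is at UTC−05:00.
00:00 UTC − 5h = 19:00 local (rolling into the previous day, 2 October 2022).

19:00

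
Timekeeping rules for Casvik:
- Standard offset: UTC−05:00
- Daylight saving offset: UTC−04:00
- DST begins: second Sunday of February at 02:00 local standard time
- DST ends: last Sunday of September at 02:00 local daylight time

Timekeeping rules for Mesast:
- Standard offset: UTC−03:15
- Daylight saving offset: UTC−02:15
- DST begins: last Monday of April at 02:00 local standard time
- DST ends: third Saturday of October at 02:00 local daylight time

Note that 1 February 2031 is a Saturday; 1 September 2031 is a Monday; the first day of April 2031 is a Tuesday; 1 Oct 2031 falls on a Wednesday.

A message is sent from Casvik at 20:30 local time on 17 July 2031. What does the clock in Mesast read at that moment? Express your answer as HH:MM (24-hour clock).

22:15

1 February 2031 is a Saturday, so the first Sunday is February 2 and the second is February 9.
1 September 2031 is a Monday, so Sundays fall on 7, 14, 21, 28; the last is September 28.
17 July 2031 falls between 9 February and 28 September, so daylight saving is in effect and Casvik is at UTC−04:00.
20:30 Casvik + 4h = 00:30 UTC (rolling into the next day, 18 July 2031).
1 April 2031 is a Tuesday, so Mondays fall on 7, 14, 21, 28; the last is April 28.
1 October 2031 is a Wednesday, so the first Saturday is October 4 and the third is October 18.
At the standard offset (UTC−03:15), 00:30 UTC − 3h15m = 21:15 Mesast standard time (rolling into the previous day, 17 July 2031).
Daylight saving runs 28 April – 18 October; the standard-time date in Mesast, 17 July 2031, is inside that window, so Mesast is at UTC−02:15.
00:30 UTC − 2h15m = 22:15 Mesast (rolling into the previous day, 17 July 2031).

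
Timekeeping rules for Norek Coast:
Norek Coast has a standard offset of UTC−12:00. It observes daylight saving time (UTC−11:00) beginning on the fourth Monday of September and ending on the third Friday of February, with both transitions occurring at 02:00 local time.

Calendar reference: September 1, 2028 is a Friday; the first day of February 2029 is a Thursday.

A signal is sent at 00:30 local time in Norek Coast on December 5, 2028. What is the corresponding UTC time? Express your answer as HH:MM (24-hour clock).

1 September 2028 is a Friday, so the first Monday is September 4 and the fourth is September 25.
1 February 2029 is a Thursday, so the first Friday is February 2 and the third is February 16.
December 5, 2028 falls between 25 September 2028 and 16 February 2029, so daylight saving is in effect and Norek Coast is at UTC−11:00.
00:30 local + 11h = 11:30 UTC.

11:30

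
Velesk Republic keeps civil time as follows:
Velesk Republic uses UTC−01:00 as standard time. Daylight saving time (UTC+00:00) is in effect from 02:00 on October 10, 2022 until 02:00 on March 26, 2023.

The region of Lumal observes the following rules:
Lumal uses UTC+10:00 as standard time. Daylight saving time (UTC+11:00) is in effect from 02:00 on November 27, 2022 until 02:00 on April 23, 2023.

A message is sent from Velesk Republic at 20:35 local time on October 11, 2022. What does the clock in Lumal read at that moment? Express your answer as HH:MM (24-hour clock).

Daylight saving runs 10 October 2022 – 26 March 2023; October 11, 2022 is inside that window, so Velesk Republic is at UTC+00:00.
20:35 Velesk Republic − 0h = 20:35 UTC.
At the standard offset (UTC+10:00), 20:35 UTC + 10h = 06:35 Lumal standard time (rolling into the next day, 12 October 2022).
The standard-time date in Lumal, October 12, 2022, does not fall between 27 November 2022 and 23 April 2023, so daylight saving is not in effect and Lumal is at UTC+10:00.
20:35 UTC + 10h = 06:35 Lumal (rolling into the next day, 12 October 2022).

06:35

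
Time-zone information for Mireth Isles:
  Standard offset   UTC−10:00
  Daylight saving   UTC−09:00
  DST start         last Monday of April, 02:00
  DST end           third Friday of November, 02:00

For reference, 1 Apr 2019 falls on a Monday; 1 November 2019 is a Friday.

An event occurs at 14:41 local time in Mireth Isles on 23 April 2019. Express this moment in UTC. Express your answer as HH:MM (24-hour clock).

1 April 2019 is a Monday, so Mondays fall on 1, 8, 15, 22, 29; the last is April 29.
1 November 2019 is a Friday, so the first Friday is November 1 and the third is November 15.
23 April 2019 is outside the daylight-saving period (29 April – 15 November), so Mireth Isles is on standard time, UTC−10:00.
14:41 local + 10h = 00:41 UTC (rolling into the next day, 24 April 2019).

00:41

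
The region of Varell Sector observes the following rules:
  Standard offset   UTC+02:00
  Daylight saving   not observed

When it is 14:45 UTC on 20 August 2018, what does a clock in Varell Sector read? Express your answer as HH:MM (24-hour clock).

Varell Sector stays on UTC+02:00 all year.
14:45 UTC + 2h = 16:45 local.

16:45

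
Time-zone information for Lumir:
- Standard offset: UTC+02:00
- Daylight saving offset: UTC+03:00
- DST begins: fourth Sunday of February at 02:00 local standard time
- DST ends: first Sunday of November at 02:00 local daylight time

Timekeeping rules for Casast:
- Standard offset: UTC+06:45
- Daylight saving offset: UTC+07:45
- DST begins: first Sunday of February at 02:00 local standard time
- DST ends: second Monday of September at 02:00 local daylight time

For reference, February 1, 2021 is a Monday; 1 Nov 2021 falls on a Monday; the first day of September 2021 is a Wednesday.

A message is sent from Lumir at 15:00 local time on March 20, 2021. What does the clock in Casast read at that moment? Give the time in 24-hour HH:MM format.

1 February 2021 is a Monday, so the first Sunday is February 7 and the fourth is February 28.
1 November 2021 is a Monday, so the first Sunday is November 7.
March 20, 2021 falls between 28 February and 7 November, so daylight saving is in effect and Lumir is at UTC+03:00.
15:00 Lumir − 3h = 12:00 UTC.
1 February 2021 is a Monday, so the first Sunday is February 7.
1 September 2021 is a Wednesday, so the first Monday is September 6 and the second is September 13.
At the standard offset (UTC+06:45), 12:00 UTC + 6h45m = 18:45 Casast standard time.
The standard-time date in Casast, March 20, 2021, falls between 7 February and 13 September, so daylight saving is in effect and Casast is at UTC+07:45.
12:00 UTC + 7h45m = 19:45 Casast.

19:45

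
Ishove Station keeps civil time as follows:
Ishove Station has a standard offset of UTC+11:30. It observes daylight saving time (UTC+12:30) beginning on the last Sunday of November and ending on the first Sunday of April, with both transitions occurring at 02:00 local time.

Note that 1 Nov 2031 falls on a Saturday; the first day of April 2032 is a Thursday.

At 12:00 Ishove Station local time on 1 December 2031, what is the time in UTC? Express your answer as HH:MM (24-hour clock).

1 November 2031 is a Saturday, so Sundays fall on 2, 9, 16, 23, 30; the last is November 30.
1 April 2032 is a Thursday, so the first Sunday is April 4.
1 December 2031 lies within the daylight-saving period (30 November 2031 – 4 April 2032), so Ishove Station is on daylight time, UTC+12:30.
12:00 local − 12h30m = 23:30 UTC (rolling into the previous day, 30 November 2031).

23:30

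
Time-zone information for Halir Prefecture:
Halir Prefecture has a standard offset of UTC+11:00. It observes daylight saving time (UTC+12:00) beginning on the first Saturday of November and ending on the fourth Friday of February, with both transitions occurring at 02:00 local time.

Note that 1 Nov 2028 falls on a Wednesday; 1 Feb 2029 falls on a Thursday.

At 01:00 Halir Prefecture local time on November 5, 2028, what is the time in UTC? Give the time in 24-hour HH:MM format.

1 November 2028 is a Wednesday, so the first Saturday is November 4.
1 February 2029 is a Thursday, so the first Friday is February 2 and the fourth is February 23.
November 5, 2028 lies within the daylight-saving period (4 November 2028 – 23 February 2029), so Halir Prefecture is on daylight time, UTC+12:00.
01:00 local − 12h = 13:00 UTC (rolling into the previous day, 4 November 2028).

13:00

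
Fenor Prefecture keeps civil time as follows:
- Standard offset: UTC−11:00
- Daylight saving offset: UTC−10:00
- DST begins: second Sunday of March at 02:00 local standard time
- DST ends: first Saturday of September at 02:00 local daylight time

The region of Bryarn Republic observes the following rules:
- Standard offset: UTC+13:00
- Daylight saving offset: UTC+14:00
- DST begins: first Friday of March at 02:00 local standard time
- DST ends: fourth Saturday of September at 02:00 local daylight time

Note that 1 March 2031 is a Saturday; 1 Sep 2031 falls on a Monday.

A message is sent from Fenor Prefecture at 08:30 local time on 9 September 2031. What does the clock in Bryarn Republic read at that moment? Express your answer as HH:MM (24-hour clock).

1 March 2031 is a Saturday, so the first Sunday is March 2 and the second is March 9.
1 September 2031 is a Monday, so the first Saturday is September 6.
Daylight saving runs 9 March – 6 September; 9 September 2031 is outside that window, so Fenor Prefecture is on standard time at UTC−11:00.
08:30 Fenor Prefecture + 11h = 19:30 UTC.
1 March 2031 is a Saturday, so the first Friday is March 7.
1 September 2031 is a Monday, so the first Saturday is September 6 and the fourth is September 27.
At the standard offset (UTC+13:00), 19:30 UTC + 13h = 08:30 Bryarn Republic standard time (rolling into the next day, 10 September 2031).
The standard-time date in Bryarn Republic, 10 September 2031, falls between 7 March and 27 September, so daylight saving is in effect and Bryarn Republic is at UTC+14:00.
19:30 UTC + 14h = 09:30 Bryarn Republic (rolling into the next day, 10 September 2031).

09:30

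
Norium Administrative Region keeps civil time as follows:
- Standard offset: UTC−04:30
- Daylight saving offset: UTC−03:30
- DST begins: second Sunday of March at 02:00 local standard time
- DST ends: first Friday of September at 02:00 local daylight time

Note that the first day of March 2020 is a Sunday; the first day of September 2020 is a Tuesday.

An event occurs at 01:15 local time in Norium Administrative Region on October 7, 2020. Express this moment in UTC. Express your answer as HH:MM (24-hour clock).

1 March 2020 is a Sunday, so the first Sunday is March 1 and the second is March 8.
1 September 2020 is a Tuesday, so the first Friday is September 4.
October 7, 2020 does not fall between 8 March and 4 September, so daylight saving is not in effect and Norium Administrative Region is at UTC−04:30.
01:15 local + 4h30m = 05:45 UTC.

05:45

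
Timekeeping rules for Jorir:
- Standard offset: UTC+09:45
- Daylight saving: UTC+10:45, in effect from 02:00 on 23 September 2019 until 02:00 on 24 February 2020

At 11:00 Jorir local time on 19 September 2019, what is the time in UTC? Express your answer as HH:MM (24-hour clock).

01:15

19 September 2019 is outside the daylight-saving period (23 September 2019 – 24 February 2020), so Jorir is on standard time, UTC+09:45.
11:00 local − 9h45m = 01:15 UTC.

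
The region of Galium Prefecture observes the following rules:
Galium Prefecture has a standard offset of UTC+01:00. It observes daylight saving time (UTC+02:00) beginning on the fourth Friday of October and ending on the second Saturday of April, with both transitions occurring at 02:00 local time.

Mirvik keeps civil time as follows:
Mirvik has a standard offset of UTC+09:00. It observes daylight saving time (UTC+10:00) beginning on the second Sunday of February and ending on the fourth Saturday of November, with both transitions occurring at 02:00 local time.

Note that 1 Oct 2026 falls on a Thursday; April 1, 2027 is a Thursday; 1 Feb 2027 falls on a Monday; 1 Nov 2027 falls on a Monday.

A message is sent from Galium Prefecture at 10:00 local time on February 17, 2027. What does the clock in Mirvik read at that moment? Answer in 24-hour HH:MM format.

1 October 2026 is a Thursday, so the first Friday is October 2 and the fourth is October 23.
1 April 2027 is a Thursday, so the first Saturday is April 3 and the second is April 10.
February 17, 2027 lies within the daylight-saving period (23 October 2026 – 10 April 2027), so Galium Prefecture is on daylight time, UTC+02:00.
10:00 Galium Prefecture − 2h = 08:00 UTC.
1 February 2027 is a Monday, so the first Sunday is February 7 and the second is February 14.
1 November 2027 is a Monday, so the first Saturday is November 6 and the fourth is November 27.
At the standard offset (UTC+09:00), 08:00 UTC + 9h = 17:00 Mirvik standard time.
The standard-time date in Mirvik, February 17, 2027, falls between 14 February and 27 November, so daylight saving is in effect and Mirvik is at UTC+10:00.
08:00 UTC + 10h = 18:00 Mirvik.

18:00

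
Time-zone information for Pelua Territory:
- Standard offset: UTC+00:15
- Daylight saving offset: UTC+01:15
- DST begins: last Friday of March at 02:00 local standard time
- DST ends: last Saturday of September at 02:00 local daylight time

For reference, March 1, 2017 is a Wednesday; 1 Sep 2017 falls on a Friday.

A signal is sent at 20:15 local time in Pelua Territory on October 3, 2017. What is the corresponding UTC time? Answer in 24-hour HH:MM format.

1 March 2017 is a Wednesday, so Fridays fall on 3, 10, 17, 24, 31; the last is March 31.
1 September 2017 is a Friday, so Saturdays fall on 2, 9, 16, 23, 30; the last is September 30.
October 3, 2017 does not fall between 31 March and 30 September, so daylight saving is not in effect and Pelua Territory is at UTC+00:15.
20:15 local − 0h15m = 20:00 UTC.

20:00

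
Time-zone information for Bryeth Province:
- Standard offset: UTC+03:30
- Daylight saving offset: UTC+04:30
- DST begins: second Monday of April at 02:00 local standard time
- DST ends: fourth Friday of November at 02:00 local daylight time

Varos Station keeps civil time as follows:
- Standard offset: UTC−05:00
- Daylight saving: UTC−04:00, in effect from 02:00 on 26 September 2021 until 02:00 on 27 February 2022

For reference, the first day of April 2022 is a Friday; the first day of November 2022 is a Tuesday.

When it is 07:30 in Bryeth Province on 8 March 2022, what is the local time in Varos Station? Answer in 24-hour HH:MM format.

23:00

1 April 2022 is a Friday, so the first Monday is April 4 and the second is April 11.
1 November 2022 is a Tuesday, so the first Friday is November 4 and the fourth is November 25.
8 March 2022 is outside the daylight-saving period (11 April – 25 November), so Bryeth Province is on standard time, UTC+03:30.
07:30 Bryeth Province − 3h30m = 04:00 UTC.
At the standard offset (UTC−05:00), 04:00 UTC − 5h = 23:00 Varos Station standard time (rolling into the previous day, 7 March 2022).
The standard-time date in Varos Station, 7 March 2022, does not fall between 26 September 2021 and 27 February 2022, so daylight saving is not in effect and Varos Station is at UTC−05:00.
04:00 UTC − 5h = 23:00 Varos Station (rolling into the previous day, 7 March 2022).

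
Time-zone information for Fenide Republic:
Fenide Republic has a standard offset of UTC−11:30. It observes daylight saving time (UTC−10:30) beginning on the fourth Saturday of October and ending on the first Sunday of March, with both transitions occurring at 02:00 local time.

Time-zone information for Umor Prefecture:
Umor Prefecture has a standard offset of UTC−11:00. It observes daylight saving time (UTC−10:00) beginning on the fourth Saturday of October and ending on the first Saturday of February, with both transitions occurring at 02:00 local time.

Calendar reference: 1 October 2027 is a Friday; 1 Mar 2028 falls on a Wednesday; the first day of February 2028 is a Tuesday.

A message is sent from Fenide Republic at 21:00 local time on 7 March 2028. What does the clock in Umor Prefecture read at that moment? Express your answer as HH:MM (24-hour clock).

1 October 2027 is a Friday, so the first Saturday is October 2 and the fourth is October 23.
1 March 2028 is a Wednesday, so the first Sunday is March 5.
7 March 2028 does not fall between 23 October 2027 and 5 March 2028, so daylight saving is not in effect and Fenide Republic is at UTC−11:30.
21:00 Fenide Republic + 11h30m = 08:30 UTC (rolling into the next day, 8 March 2028).
1 October 2027 is a Friday, so the first Saturday is October 2 and the fourth is October 23.
1 February 2028 is a Tuesday, so the first Saturday is February 5.
At the standard offset (UTC−11:00), 08:30 UTC − 11h = 21:30 Umor Prefecture standard time (rolling into the previous day, 7 March 2028).
The standard-time date in Umor Prefecture, 7 March 2028, is outside the daylight-saving period (23 October 2027 – 5 February 2028), so Umor Prefecture is on standard time, UTC−11:00.
08:30 UTC − 11h = 21:30 Umor Prefecture (rolling into the previous day, 7 March 2028).

21:30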